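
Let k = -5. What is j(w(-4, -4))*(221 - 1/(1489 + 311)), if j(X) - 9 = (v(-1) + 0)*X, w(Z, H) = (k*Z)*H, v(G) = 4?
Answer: -123715489/1800 ≈ -68731.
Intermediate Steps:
w(Z, H) = -5*H*Z (w(Z, H) = (-5*Z)*H = -5*H*Z)
j(X) = 9 + 4*X (j(X) = 9 + (4 + 0)*X = 9 + 4*X)
j(w(-4, -4))*(221 - 1/(1489 + 311)) = (9 + 4*(-5*(-4)*(-4)))*(221 - 1/(1489 + 311)) = (9 + 4*(-80))*(221 - 1/1800) = (9 - 320)*(221 - 1*1/1800) = -311*(221 - 1/1800) = -311*397799/1800 = -123715489/1800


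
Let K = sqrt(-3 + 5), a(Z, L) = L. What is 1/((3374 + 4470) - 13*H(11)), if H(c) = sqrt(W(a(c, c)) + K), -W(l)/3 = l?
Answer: 1/(7844 - 13*I*sqrt(33 - sqrt(2))) ≈ 0.00012748 + 1.187e-6*I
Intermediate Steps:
W(l) = -3*l
K = sqrt(2) ≈ 1.4142
H(c) = sqrt(sqrt(2) - 3*c) (H(c) = sqrt(-3*c + sqrt(2)) = sqrt(sqrt(2) - 3*c))
1/((3374 + 4470) - 13*H(11)) = 1/((3374 + 4470) - 13*sqrt(sqrt(2) - 3*11)) = 1/(7844 - 13*sqrt(sqrt(2) - 33)) = 1/(7844 - 13*sqrt(-33 + sqrt(2)))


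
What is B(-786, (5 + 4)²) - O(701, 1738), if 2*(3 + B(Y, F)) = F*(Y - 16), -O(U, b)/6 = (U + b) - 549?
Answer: -21144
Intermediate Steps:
O(U, b) = 3294 - 6*U - 6*b (O(U, b) = -6*((U + b) - 549) = -6*(-549 + U + b) = 3294 - 6*U - 6*b)
B(Y, F) = -3 + F*(-16 + Y)/2 (B(Y, F) = -3 + (F*(Y - 16))/2 = -3 + (F*(-16 + Y))/2 = -3 + F*(-16 + Y)/2)
B(-786, (5 + 4)²) - O(701, 1738) = (-3 - 8*(5 + 4)² + (½)*(5 + 4)²*(-786)) - (3294 - 6*701 - 6*1738) = (-3 - 8*9² + (½)*9²*(-786)) - (3294 - 4206 - 10428) = (-3 - 8*81 + (½)*81*(-786)) - 1*(-11340) = (-3 - 648 - 31833) + 11340 = -32484 + 11340 = -21144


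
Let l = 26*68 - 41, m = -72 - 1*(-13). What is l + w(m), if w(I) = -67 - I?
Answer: 1719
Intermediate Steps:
m = -59 (m = -72 + 13 = -59)
l = 1727 (l = 1768 - 41 = 1727)
l + w(m) = 1727 + (-67 - 1*(-59)) = 1727 + (-67 + 59) = 1727 - 8 = 1719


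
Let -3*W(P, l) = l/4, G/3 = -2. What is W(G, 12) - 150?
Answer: -151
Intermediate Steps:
G = -6 (G = 3*(-2) = -6)
W(P, l) = -l/12 (W(P, l) = -l/(3*4) = -l/12)
W(G, 12) - 150 = -1/12*12 - 150 = -1 - 150 = -151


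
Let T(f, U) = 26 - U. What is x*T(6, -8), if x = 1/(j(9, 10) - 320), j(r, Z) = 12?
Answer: -17/154 ≈ -0.11039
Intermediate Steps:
x = -1/308 (x = 1/(12 - 320) = 1/(-308) = -1/308 ≈ -0.0032468)
x*T(6, -8) = -(26 - 1*(-8))/308 = -(26 + 8)/308 = -1/308*34 = -17/154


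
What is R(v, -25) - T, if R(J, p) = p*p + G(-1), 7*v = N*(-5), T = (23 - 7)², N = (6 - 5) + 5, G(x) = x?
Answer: 368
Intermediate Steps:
N = 6 (N = 1 + 5 = 6)
T = 256 (T = 16² = 256)
v = -30/7 (v = (6*(-5))/7 = (⅐)*(-30) = -30/7 ≈ -4.2857)
R(J, p) = -1 + p² (R(J, p) = p*p - 1 = p² - 1 = -1 + p²)
R(v, -25) - T = (-1 + (-25)²) - 1*256 = (-1 + 625) - 256 = 624 - 256 = 368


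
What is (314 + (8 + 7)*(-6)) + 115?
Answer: 339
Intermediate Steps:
(314 + (8 + 7)*(-6)) + 115 = (314 + 15*(-6)) + 115 = (314 - 90) + 115 = 224 + 115 = 339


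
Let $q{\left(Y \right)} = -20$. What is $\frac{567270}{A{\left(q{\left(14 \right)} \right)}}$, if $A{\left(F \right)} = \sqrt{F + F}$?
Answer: $- \frac{56727 i \sqrt{10}}{2} \approx - 89693.0 i$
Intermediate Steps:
$A{\left(F \right)} = \sqrt{2} \sqrt{F}$ ($A{\left(F \right)} = \sqrt{2 F} = \sqrt{2} \sqrt{F}$)
$\frac{567270}{A{\left(q{\left(14 \right)} \right)}} = \frac{567270}{\sqrt{2} \sqrt{-20}} = \frac{567270}{\sqrt{2} \cdot 2 i \sqrt{5}} = \frac{567270}{2 i \sqrt{10}} = 567270 \left(- \frac{i \sqrt{10}}{20}\right) = - \frac{56727 i \sqrt{10}}{2}$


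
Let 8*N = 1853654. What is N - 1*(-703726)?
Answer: 3741731/4 ≈ 9.3543e+5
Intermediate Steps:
N = 926827/4 (N = (⅛)*1853654 = 926827/4 ≈ 2.3171e+5)
N - 1*(-703726) = 926827/4 - 1*(-703726) = 926827/4 + 703726 = 3741731/4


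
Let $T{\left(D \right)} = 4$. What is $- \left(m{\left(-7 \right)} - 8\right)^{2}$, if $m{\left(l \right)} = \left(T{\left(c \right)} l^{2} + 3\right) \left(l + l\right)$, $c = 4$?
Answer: $-7806436$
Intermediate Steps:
$m{\left(l \right)} = 2 l \left(3 + 4 l^{2}\right)$ ($m{\left(l \right)} = \left(4 l^{2} + 3\right) \left(l + l\right) = \left(3 + 4 l^{2}\right) 2 l = 2 l \left(3 + 4 l^{2}\right)$)
$- \left(m{\left(-7 \right)} - 8\right)^{2} = - \left(\left(6 \left(-7\right) + 8 \left(-7\right)^{3}\right) - 8\right)^{2} = - \left(\left(-42 + 8 \left(-343\right)\right) - 8\right)^{2} = - \left(\left(-42 - 2744\right) - 8\right)^{2} = - \left(-2786 - 8\right)^{2} = - \left(-2794\right)^{2} = \left(-1\right) 7806436 = -7806436$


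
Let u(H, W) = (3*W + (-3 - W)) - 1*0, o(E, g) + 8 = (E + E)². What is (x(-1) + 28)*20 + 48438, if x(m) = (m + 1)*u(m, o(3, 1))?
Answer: 48998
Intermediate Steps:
o(E, g) = -8 + 4*E² (o(E, g) = -8 + (E + E)² = -8 + (2*E)² = -8 + 4*E²)
u(H, W) = -3 + 2*W (u(H, W) = (-3 + 2*W) + 0 = -3 + 2*W)
x(m) = 53 + 53*m (x(m) = (m + 1)*(-3 + 2*(-8 + 4*3²)) = (1 + m)*(-3 + 2*(-8 + 4*9)) = (1 + m)*(-3 + 2*(-8 + 36)) = (1 + m)*(-3 + 2*28) = (1 + m)*(-3 + 56) = (1 + m)*53 = 53 + 53*m)
(x(-1) + 28)*20 + 48438 = ((53 + 53*(-1)) + 28)*20 + 48438 = ((53 - 53) + 28)*20 + 48438 = (0 + 28)*20 + 48438 = 28*20 + 48438 = 560 + 48438 = 48998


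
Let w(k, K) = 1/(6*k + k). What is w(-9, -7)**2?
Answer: 1/3969 ≈ 0.00025195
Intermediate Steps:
w(k, K) = 1/(7*k)
w(-9, -7)**2 = ((1/7)/(-9))**2 = ((1/7)*(-1/9))**2 = (-1/63)**2 = 1/3969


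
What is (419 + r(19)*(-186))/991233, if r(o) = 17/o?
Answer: 4799/18833427 ≈ 0.00025481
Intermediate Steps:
(419 + r(19)*(-186))/991233 = (419 + (17/19)*(-186))/991233 = (419 + (17*(1/19))*(-186))*(1/991233) = (419 + (17/19)*(-186))*(1/991233) = (419 - 3162/19)*(1/991233) = (4799/19)*(1/991233) = 4799/18833427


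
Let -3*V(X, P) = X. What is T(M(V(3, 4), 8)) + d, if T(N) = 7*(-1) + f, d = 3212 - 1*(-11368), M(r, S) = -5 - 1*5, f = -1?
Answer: 14572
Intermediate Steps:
V(X, P) = -X/3
M(r, S) = -10 (M(r, S) = -5 - 5 = -10)
d = 14580 (d = 3212 + 11368 = 14580)
T(N) = -8 (T(N) = 7*(-1) - 1 = -7 - 1 = -8)
T(M(V(3, 4), 8)) + d = -8 + 14580 = 14572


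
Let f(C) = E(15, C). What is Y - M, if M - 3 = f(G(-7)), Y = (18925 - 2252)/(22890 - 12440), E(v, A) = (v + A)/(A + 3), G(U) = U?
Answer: 6223/10450 ≈ 0.59550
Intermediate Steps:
E(v, A) = (A + v)/(3 + A)
f(C) = (15 + C)/(3 + C) (f(C) = (C + 15)/(3 + C) = (15 + C)/(3 + C))
Y = 16673/10450 ≈ 1.5955
M = 1 (M = 3 + (15 - 7)/(3 - 7) = 3 + 8/(-4) = 3 - 1/4*8 = 3 - 2 = 1)
Y - M = 16673/10450 - 1*1 = 16673/10450 - 1 = 6223/10450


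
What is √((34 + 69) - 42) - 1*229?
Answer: -229 + √61 ≈ -221.19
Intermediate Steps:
√((34 + 69) - 42) - 1*229 = √(103 - 42) - 229 = √61 - 229 = -229 + √61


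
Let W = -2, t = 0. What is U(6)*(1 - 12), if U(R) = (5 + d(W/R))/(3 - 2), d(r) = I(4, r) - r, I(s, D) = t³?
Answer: -176/3 ≈ -58.667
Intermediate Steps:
I(s, D) = 0 (I(s, D) = 0³ = 0)
d(r) = -r (d(r) = 0 - r = -r)
U(R) = 5 + 2/R (U(R) = (5 - (-2)/R)/(3 - 2) = (5 + 2/R)/1 = (5 + 2/R)*1 = 5 + 2/R)
U(6)*(1 - 12) = (5 + 2/6)*(1 - 12) = (5 + 2*(⅙))*(-11) = (5 + ⅓)*(-11) = (16/3)*(-11) = -176/3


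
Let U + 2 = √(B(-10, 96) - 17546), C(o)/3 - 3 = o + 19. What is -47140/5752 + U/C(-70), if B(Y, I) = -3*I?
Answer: -423541/51768 - I*√17834/144 ≈ -8.1815 - 0.92739*I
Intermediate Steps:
C(o) = 66 + 3*o (C(o) = 9 + 3*(o + 19) = 9 + 3*(19 + o) = 9 + (57 + 3*o) = 66 + 3*o)
U = -2 + I*√17834 (U = -2 + √(-3*96 - 17546) = -2 + √(-288 - 17546) = -2 + √(-17834) = -2 + I*√17834 ≈ -2.0 + 133.54*I)
-47140/5752 + U/C(-70) = -47140/5752 + (-2 + I*√17834)/(66 + 3*(-70)) = -47140*1/5752 + (-2 + I*√17834)/(66 - 210) = -11785/1438 + (-2 + I*√17834)/(-144) = -11785/1438 + (-2 + I*√17834)*(-1/144) = -11785/1438 + (1/72 - I*√17834/144) = -423541/51768 - I*√17834/144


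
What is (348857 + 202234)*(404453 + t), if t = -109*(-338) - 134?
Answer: 243119856651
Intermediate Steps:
t = 36708 (t = 36842 - 134 = 36708)
(348857 + 202234)*(404453 + t) = (348857 + 202234)*(404453 + 36708) = 551091*441161 = 243119856651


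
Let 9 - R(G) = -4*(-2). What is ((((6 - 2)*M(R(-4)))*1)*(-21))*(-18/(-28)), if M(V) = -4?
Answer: 216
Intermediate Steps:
R(G) = 1 (R(G) = 9 - (-4)*(-2) = 9 - 1*8 = 9 - 8 = 1)
((((6 - 2)*M(R(-4)))*1)*(-21))*(-18/(-28)) = ((((6 - 2)*(-4))*1)*(-21))*(-18/(-28)) = (((4*(-4))*1)*(-21))*(-18*(-1/28)) = (-16*1*(-21))*(9/14) = -16*(-21)*(9/14) = 336*(9/14) = 216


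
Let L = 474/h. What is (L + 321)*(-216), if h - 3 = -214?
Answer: -14527512/211 ≈ -68851.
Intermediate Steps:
h = -211 (h = 3 - 214 = -211)
L = -474/211 (L = 474/(-211) = 474*(-1/211) = -474/211 ≈ -2.2464)
(L + 321)*(-216) = (-474/211 + 321)*(-216) = (67257/211)*(-216) = -14527512/211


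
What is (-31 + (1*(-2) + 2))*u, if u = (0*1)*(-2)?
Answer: 0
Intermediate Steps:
u = 0 (u = 0*(-2) = 0)
(-31 + (1*(-2) + 2))*u = (-31 + (1*(-2) + 2))*0 = (-31 + (-2 + 2))*0 = (-31 + 0)*0 = -31*0 = 0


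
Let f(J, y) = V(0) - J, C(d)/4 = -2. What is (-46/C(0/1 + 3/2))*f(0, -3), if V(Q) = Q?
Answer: 0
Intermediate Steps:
C(d) = -8 (C(d) = 4*(-2) = -8)
f(J, y) = -J (f(J, y) = 0 - J = -J)
(-46/C(0/1 + 3/2))*f(0, -3) = (-46/(-8))*(-1*0) = -⅛*(-46)*0 = (23/4)*0 = 0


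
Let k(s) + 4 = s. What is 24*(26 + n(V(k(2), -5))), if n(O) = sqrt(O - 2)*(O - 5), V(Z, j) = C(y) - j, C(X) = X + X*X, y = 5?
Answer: 624 + 720*sqrt(33) ≈ 4760.1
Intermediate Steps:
k(s) = -4 + s
C(X) = X + X**2
V(Z, j) = 30 - j (V(Z, j) = 5*(1 + 5) - j = 5*6 - j = 30 - j)
n(O) = sqrt(-2 + O)*(-5 + O)
24*(26 + n(V(k(2), -5))) = 24*(26 + sqrt(-2 + (30 - 1*(-5)))*(-5 + (30 - 1*(-5)))) = 24*(26 + sqrt(-2 + (30 + 5))*(-5 + (30 + 5))) = 24*(26 + sqrt(-2 + 35)*(-5 + 35)) = 24*(26 + sqrt(33)*30) = 24*(26 + 30*sqrt(33)) = 624 + 720*sqrt(33)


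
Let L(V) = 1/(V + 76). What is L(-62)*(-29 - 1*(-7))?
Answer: -11/7 ≈ -1.5714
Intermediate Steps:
L(V) = 1/(76 + V)
L(-62)*(-29 - 1*(-7)) = (-29 - 1*(-7))/(76 - 62) = (-29 + 7)/14 = (1/14)*(-22) = -11/7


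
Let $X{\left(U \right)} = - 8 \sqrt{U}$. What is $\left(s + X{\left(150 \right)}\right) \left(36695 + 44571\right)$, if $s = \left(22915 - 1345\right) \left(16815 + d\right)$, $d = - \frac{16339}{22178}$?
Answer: $\frac{326835525159595110}{11089} - 3250640 \sqrt{6} \approx 2.9474 \cdot 10^{13}$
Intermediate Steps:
$d = - \frac{16339}{22178}$ ($d = \left(-16339\right) \frac{1}{22178} = - \frac{16339}{22178} \approx -0.73672$)
$s = \frac{4021799093835}{11089}$ ($s = \left(22915 - 1345\right) \left(16815 - \frac{16339}{22178}\right) = 21570 \cdot \frac{372906731}{22178} = \frac{4021799093835}{11089} \approx 3.6268 \cdot 10^{8}$)
$\left(s + X{\left(150 \right)}\right) \left(36695 + 44571\right) = \left(\frac{4021799093835}{11089} - 8 \sqrt{150}\right) \left(36695 + 44571\right) = \left(\frac{4021799093835}{11089} - 8 \cdot 5 \sqrt{6}\right) 81266 = \left(\frac{4021799093835}{11089} - 40 \sqrt{6}\right) 81266 = \frac{326835525159595110}{11089} - 3250640 \sqrt{6}$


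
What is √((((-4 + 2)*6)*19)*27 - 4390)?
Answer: I*√10546 ≈ 102.69*I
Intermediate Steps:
√((((-4 + 2)*6)*19)*27 - 4390) = √((-2*6*19)*27 - 4390) = √(-12*19*27 - 4390) = √(-228*27 - 4390) = √(-6156 - 4390) = √(-10546) = I*√10546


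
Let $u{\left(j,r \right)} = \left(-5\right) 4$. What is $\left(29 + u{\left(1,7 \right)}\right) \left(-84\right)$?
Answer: $-756$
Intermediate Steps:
$u{\left(j,r \right)} = -20$
$\left(29 + u{\left(1,7 \right)}\right) \left(-84\right) = \left(29 - 20\right) \left(-84\right) = 9 \left(-84\right) = -756$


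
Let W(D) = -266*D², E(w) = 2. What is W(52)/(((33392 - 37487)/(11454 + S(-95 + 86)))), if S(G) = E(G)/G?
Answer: 814775936/405 ≈ 2.0118e+6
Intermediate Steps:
S(G) = 2/G
W(52)/(((33392 - 37487)/(11454 + S(-95 + 86)))) = (-266*52²)/(((33392 - 37487)/(11454 + 2/(-95 + 86)))) = (-266*2704)/((-4095/(11454 + 2/(-9)))) = -719264/((-4095/(11454 + 2*(-⅑)))) = -719264/((-4095/(11454 - 2/9))) = -719264/((-4095/103084/9)) = -719264/((-4095*9/103084)) = -719264/(-36855/103084) = -719264*(-103084/36855) = 814775936/405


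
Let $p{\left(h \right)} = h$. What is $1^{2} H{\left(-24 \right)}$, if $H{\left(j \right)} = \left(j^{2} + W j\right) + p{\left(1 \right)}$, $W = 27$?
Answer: $-71$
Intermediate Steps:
$H{\left(j \right)} = 1 + j^{2} + 27 j$ ($H{\left(j \right)} = \left(j^{2} + 27 j\right) + 1 = 1 + j^{2} + 27 j$)
$1^{2} H{\left(-24 \right)} = 1^{2} \left(1 + \left(-24\right)^{2} + 27 \left(-24\right)\right) = 1 \left(1 + 576 - 648\right) = 1 \left(-71\right) = -71$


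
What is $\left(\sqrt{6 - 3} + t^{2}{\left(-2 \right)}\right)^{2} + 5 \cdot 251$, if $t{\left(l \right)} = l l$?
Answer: $1514 + 32 \sqrt{3} \approx 1569.4$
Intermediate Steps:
$t{\left(l \right)} = l^{2}$
$\left(\sqrt{6 - 3} + t^{2}{\left(-2 \right)}\right)^{2} + 5 \cdot 251 = \left(\sqrt{6 - 3} + \left(\left(-2\right)^{2}\right)^{2}\right)^{2} + 5 \cdot 251 = \left(\sqrt{3} + 4^{2}\right)^{2} + 1255 = \left(\sqrt{3} + 16\right)^{2} + 1255 = \left(16 + \sqrt{3}\right)^{2} + 1255 = 1255 + \left(16 + \sqrt{3}\right)^{2}$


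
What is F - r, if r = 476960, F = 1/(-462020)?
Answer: -220365059201/462020 ≈ -4.7696e+5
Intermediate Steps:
F = -1/462020 ≈ -2.1644e-6
F - r = -1/462020 - 1*476960 = -1/462020 - 476960 = -220365059201/462020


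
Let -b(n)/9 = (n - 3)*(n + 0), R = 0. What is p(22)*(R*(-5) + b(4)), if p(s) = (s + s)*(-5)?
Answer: 7920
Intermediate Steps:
b(n) = -9*n*(-3 + n) (b(n) = -9*(n - 3)*(n + 0) = -9*(-3 + n)*n = -9*n*(-3 + n))
p(s) = -10*s (p(s) = (2*s)*(-5) = -10*s)
p(22)*(R*(-5) + b(4)) = (-10*22)*(0*(-5) + 9*4*(3 - 1*4)) = -220*(0 + 9*4*(3 - 4)) = -220*(0 + 9*4*(-1)) = -220*(0 - 36) = -220*(-36) = 7920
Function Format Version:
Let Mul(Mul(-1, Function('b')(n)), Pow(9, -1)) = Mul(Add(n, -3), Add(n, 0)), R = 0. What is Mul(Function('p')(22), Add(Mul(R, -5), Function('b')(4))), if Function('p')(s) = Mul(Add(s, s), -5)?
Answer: 7920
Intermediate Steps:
Function('b')(n) = Mul(-9, n, Add(-3, n)) (Function('b')(n) = Mul(-9, Mul(Add(n, -3), Add(n, 0))) = Mul(-9, Mul(Add(-3, n), n)) = Mul(-9, Mul(n, Add(-3, n))) = Mul(-9, n, Add(-3, n)))
Function('p')(s) = Mul(-10, s) (Function('p')(s) = Mul(Mul(2, s), -5) = Mul(-10, s))
Mul(Function('p')(22), Add(Mul(R, -5), Function('b')(4))) = Mul(Mul(-10, 22), Add(Mul(0, -5), Mul(9, 4, Add(3, Mul(-1, 4))))) = Mul(-220, Add(0, Mul(9, 4, Add(3, -4)))) = Mul(-220, Add(0, Mul(9, 4, -1))) = Mul(-220, Add(0, -36)) = Mul(-220, -36) = 7920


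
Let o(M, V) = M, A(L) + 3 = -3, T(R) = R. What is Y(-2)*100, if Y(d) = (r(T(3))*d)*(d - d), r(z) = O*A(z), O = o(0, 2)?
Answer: 0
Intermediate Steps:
A(L) = -6 (A(L) = -3 - 3 = -6)
O = 0
r(z) = 0 (r(z) = 0*(-6) = 0)
Y(d) = 0 (Y(d) = (0*d)*(d - d) = 0*0 = 0)
Y(-2)*100 = 0*100 = 0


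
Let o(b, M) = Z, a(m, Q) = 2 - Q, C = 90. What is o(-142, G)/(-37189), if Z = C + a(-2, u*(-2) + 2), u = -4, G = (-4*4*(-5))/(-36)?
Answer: -82/37189 ≈ -0.0022050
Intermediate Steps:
G = -20/9 (G = -16*(-5)*(-1/36) = 80*(-1/36) = -20/9 ≈ -2.2222)
Z = 82 (Z = 90 + (2 - (-4*(-2) + 2)) = 90 + (2 - (8 + 2)) = 90 + (2 - 1*10) = 90 + (2 - 10) = 90 - 8 = 82)
o(b, M) = 82
o(-142, G)/(-37189) = 82/(-37189) = 82*(-1/37189) = -82/37189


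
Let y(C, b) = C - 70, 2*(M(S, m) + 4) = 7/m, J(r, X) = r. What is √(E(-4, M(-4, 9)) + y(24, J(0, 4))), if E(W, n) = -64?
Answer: I*√110 ≈ 10.488*I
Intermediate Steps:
M(S, m) = -4 + 7/(2*m) (M(S, m) = -4 + (7/m)/2 = -4 + 7/(2*m))
y(C, b) = -70 + C
√(E(-4, M(-4, 9)) + y(24, J(0, 4))) = √(-64 + (-70 + 24)) = √(-64 - 46) = √(-110) = I*√110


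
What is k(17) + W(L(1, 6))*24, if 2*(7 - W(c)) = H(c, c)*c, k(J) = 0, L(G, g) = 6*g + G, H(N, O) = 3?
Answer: -1164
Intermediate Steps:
L(G, g) = G + 6*g
W(c) = 7 - 3*c/2
k(17) + W(L(1, 6))*24 = 0 + (7 - 3*(1 + 6*6)/2)*24 = 0 + (7 - 3*(1 + 36)/2)*24 = 0 + (7 - 3/2*37)*24 = 0 + (7 - 111/2)*24 = 0 - 97/2*24 = 0 - 1164 = -1164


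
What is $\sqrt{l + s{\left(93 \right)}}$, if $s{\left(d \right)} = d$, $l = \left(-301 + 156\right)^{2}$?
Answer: $\sqrt{21118} \approx 145.32$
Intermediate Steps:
$l = 21025$ ($l = \left(-145\right)^{2} = 21025$)
$\sqrt{l + s{\left(93 \right)}} = \sqrt{21025 + 93} = \sqrt{21118}$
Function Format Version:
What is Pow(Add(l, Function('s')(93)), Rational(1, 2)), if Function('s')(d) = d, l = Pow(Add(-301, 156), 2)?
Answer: Pow(21118, Rational(1, 2)) ≈ 145.32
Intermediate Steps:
l = 21025 (l = Pow(-145, 2) = 21025)
Pow(Add(l, Function('s')(93)), Rational(1, 2)) = Pow(Add(21025, 93), Rational(1, 2)) = Pow(21118, Rational(1, 2))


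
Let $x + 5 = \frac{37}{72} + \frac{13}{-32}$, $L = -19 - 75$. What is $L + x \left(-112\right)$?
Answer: $\frac{8171}{18} \approx 453.94$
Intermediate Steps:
$L = -94$ ($L = -19 - 75 = -94$)
$x = - \frac{1409}{288}$ ($x = -5 + \left(\frac{37}{72} + \frac{13}{-32}\right) = -5 + \left(37 \cdot \frac{1}{72} + 13 \left(- \frac{1}{32}\right)\right) = -5 + \left(\frac{37}{72} - \frac{13}{32}\right) = -5 + \frac{31}{288} = - \frac{1409}{288} \approx -4.8924$)
$L + x \left(-112\right) = -94 - - \frac{9863}{18} = -94 + \frac{9863}{18} = \frac{8171}{18}$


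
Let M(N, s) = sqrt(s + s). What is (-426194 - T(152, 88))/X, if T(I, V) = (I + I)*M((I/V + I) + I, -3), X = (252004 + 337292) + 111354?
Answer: -213097/350325 - 152*I*sqrt(6)/350325 ≈ -0.60828 - 0.0010628*I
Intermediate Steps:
M(N, s) = sqrt(2)*sqrt(s) (M(N, s) = sqrt(2*s) = sqrt(2)*sqrt(s))
X = 700650 (X = 589296 + 111354 = 700650)
T(I, V) = 2*I*I*sqrt(6) (T(I, V) = (I + I)*(sqrt(2)*sqrt(-3)) = (2*I)*(sqrt(2)*(I*sqrt(3))) = (2*I)*(I*sqrt(6)) = 2*I*I*sqrt(6))
(-426194 - T(152, 88))/X = (-426194 - 2*I*152*sqrt(6))/700650 = (-426194 - 304*I*sqrt(6))*(1/700650) = -213097/350325 - 152*I*sqrt(6)/350325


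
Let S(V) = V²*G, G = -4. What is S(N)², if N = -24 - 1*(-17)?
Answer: 38416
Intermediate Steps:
N = -7 (N = -24 + 17 = -7)
S(V) = -4*V² (S(V) = V²*(-4) = -4*V²)
S(N)² = (-4*(-7)²)² = (-4*49)² = (-196)² = 38416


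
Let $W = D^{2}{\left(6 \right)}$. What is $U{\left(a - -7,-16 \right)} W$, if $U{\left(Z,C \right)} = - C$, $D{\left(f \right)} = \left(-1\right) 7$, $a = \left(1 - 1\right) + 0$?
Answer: $784$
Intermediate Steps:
$a = 0$ ($a = 0 + 0 = 0$)
$D{\left(f \right)} = -7$
$W = 49$ ($W = \left(-7\right)^{2} = 49$)
$U{\left(a - -7,-16 \right)} W = \left(-1\right) \left(-16\right) 49 = 16 \cdot 49 = 784$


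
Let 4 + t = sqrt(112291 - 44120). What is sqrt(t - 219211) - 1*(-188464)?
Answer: 188464 + sqrt(-219215 + sqrt(68171)) ≈ 1.8846e+5 + 467.93*I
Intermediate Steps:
t = -4 + sqrt(68171) (t = -4 + sqrt(112291 - 44120) = -4 + sqrt(68171) ≈ 257.10)
sqrt(t - 219211) - 1*(-188464) = sqrt((-4 + sqrt(68171)) - 219211) - 1*(-188464) = sqrt(-219215 + sqrt(68171)) + 188464 = 188464 + sqrt(-219215 + sqrt(68171))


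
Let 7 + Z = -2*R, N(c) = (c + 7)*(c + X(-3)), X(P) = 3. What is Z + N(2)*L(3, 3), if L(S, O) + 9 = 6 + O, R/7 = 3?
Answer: -49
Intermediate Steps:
R = 21 (R = 7*3 = 21)
N(c) = (3 + c)*(7 + c) (N(c) = (c + 7)*(c + 3) = (7 + c)*(3 + c) = (3 + c)*(7 + c))
L(S, O) = -3 + O (L(S, O) = -9 + (6 + O) = -3 + O)
Z = -49 (Z = -7 - 2*21 = -7 - 42 = -49)
Z + N(2)*L(3, 3) = -49 + (21 + 2**2 + 10*2)*(-3 + 3) = -49 + (21 + 4 + 20)*0 = -49 + 45*0 = -49 + 0 = -49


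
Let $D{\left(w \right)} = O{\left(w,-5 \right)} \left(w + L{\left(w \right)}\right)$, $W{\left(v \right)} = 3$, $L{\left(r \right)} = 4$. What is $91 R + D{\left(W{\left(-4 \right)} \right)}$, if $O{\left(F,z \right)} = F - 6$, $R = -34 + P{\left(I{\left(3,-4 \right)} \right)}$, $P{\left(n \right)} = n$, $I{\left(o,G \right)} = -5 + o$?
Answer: $-3297$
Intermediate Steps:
$R = -36$ ($R = -34 + \left(-5 + 3\right) = -34 - 2 = -36$)
$O{\left(F,z \right)} = -6 + F$ ($O{\left(F,z \right)} = F - 6 = -6 + F$)
$D{\left(w \right)} = \left(-6 + w\right) \left(4 + w\right)$ ($D{\left(w \right)} = \left(-6 + w\right) \left(w + 4\right) = \left(-6 + w\right) \left(4 + w\right)$)
$91 R + D{\left(W{\left(-4 \right)} \right)} = 91 \left(-36\right) + \left(-6 + 3\right) \left(4 + 3\right) = -3276 - 21 = -3297$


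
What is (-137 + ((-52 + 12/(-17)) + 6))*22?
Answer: -68706/17 ≈ -4041.5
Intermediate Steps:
(-137 + ((-52 + 12/(-17)) + 6))*22 = (-137 + ((-52 + 12*(-1/17)) + 6))*22 = (-137 + ((-52 - 12/17) + 6))*22 = (-137 + (-896/17 + 6))*22 = (-137 - 794/17)*22 = -3123/17*22 = -68706/17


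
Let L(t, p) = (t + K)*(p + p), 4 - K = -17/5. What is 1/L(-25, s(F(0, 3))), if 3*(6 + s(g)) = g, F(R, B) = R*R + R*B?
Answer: 5/1056 ≈ 0.0047349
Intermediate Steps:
F(R, B) = R² + B*R
K = 37/5 (K = 4 - (-17)/5 = 4 - 1*(-17/5) = 4 + 17/5 = 37/5 ≈ 7.4000)
s(g) = -6 + g/3
L(t, p) = 2*p*(37/5 + t) (L(t, p) = (t + 37/5)*(p + p) = (37/5 + t)*(2*p) = 2*p*(37/5 + t))
1/L(-25, s(F(0, 3))) = 1/(2*(-6 + (0*(3 + 0))/3)*(37 + 5*(-25))/5) = 1/(2*(-6 + (0*3)/3)*(37 - 125)/5) = 1/((⅖)*(-6 + (⅓)*0)*(-88)) = 1/((⅖)*(-6 + 0)*(-88)) = 1/((⅖)*(-6)*(-88)) = 1/(1056/5) = 5/1056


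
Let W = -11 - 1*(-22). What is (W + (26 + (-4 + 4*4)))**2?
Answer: 2401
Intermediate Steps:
W = 11 (W = -11 + 22 = 11)
(W + (26 + (-4 + 4*4)))**2 = (11 + (26 + (-4 + 4*4)))**2 = (11 + (26 + (-4 + 16)))**2 = (11 + (26 + 12))**2 = (11 + 38)**2 = 49**2 = 2401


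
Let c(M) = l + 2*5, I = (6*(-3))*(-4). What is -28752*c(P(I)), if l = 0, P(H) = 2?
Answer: -287520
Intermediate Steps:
I = 72 (I = -18*(-4) = 72)
c(M) = 10 (c(M) = 0 + 2*5 = 0 + 10 = 10)
-28752*c(P(I)) = -28752*10 = -287520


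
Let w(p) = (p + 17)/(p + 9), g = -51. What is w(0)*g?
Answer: -289/3 ≈ -96.333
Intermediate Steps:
w(p) = (17 + p)/(9 + p)
w(0)*g = ((17 + 0)/(9 + 0))*(-51) = (17/9)*(-51) = -289/3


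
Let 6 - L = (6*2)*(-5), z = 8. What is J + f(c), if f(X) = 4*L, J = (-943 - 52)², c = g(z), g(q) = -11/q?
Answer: 990289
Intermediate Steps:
L = 66 (L = 6 - 6*2*(-5) = 6 - 12*(-5) = 6 - 1*(-60) = 6 + 60 = 66)
c = -11/8 ≈ -1.3750
J = 990025 (J = (-995)² = 990025)
f(X) = 264 (f(X) = 4*66 = 264)
J + f(c) = 990025 + 264 = 990289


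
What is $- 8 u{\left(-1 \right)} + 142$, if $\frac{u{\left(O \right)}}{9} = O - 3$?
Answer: $430$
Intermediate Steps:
$u{\left(O \right)} = -27 + 9 O$ ($u{\left(O \right)} = 9 \left(O - 3\right) = 9 \left(-3 + O\right) = -27 + 9 O$)
$- 8 u{\left(-1 \right)} + 142 = - 8 \left(-27 + 9 \left(-1\right)\right) + 142 = - 8 \left(-27 - 9\right) + 142 = \left(-8\right) \left(-36\right) + 142 = 288 + 142 = 430$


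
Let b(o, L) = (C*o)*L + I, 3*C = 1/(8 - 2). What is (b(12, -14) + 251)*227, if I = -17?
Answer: 152998/3 ≈ 50999.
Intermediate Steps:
C = 1/18 (C = 1/(3*(8 - 2)) = (1/3)/6 = (1/3)*(1/6) = 1/18 ≈ 0.055556)
b(o, L) = -17 + L*o/18 (b(o, L) = (o/18)*L - 17 = L*o/18 - 17 = -17 + L*o/18)
(b(12, -14) + 251)*227 = ((-17 + (1/18)*(-14)*12) + 251)*227 = ((-17 - 28/3) + 251)*227 = (-79/3 + 251)*227 = (674/3)*227 = 152998/3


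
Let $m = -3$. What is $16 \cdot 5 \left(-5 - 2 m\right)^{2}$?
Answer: $80$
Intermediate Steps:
$16 \cdot 5 \left(-5 - 2 m\right)^{2} = 16 \cdot 5 \left(-5 - -6\right)^{2} = 80 \left(-5 + 6\right)^{2} = 80 \cdot 1^{2} = 80 \cdot 1 = 80$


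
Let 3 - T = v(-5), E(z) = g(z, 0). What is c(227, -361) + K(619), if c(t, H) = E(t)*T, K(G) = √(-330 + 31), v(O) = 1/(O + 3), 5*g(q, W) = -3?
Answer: -21/10 + I*√299 ≈ -2.1 + 17.292*I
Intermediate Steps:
g(q, W) = -⅗ (g(q, W) = (⅕)*(-3) = -⅗)
v(O) = 1/(3 + O)
E(z) = -⅗
T = 7/2 (T = 3 - 1/(3 - 5) = 3 - 1/(-2) = 3 - 1*(-½) = 3 + ½ = 7/2 ≈ 3.5000)
K(G) = I*√299 (K(G) = √(-299) = I*√299)
c(t, H) = -21/10 (c(t, H) = -⅗*7/2 = -21/10)
c(227, -361) + K(619) = -21/10 + I*√299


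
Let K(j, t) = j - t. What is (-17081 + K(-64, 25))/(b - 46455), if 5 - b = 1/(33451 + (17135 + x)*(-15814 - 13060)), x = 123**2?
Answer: 15994838583450/43270835888249 ≈ 0.36964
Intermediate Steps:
x = 15129
b = 4657786426/931557285 (b = 5 - 1/(33451 + (17135 + 15129)*(-15814 - 13060)) = 5 - 1/(33451 + 32264*(-28874)) = 5 - 1/(33451 - 931590736) = 5 - 1/(-931557285) = 5 - 1*(-1/931557285) = 5 + 1/931557285 = 4657786426/931557285 ≈ 5.0000)
(-17081 + K(-64, 25))/(b - 46455) = (-17081 + (-64 - 1*25))/(4657786426/931557285 - 46455) = (-17081 + (-64 - 25))/(-43270835888249/931557285) = (-17081 - 89)*(-931557285/43270835888249) = -17170*(-931557285/43270835888249) = 15994838583450/43270835888249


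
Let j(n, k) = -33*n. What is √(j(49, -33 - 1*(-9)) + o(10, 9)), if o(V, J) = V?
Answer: I*√1607 ≈ 40.087*I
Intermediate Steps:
√(j(49, -33 - 1*(-9)) + o(10, 9)) = √(-33*49 + 10) = √(-1617 + 10) = √(-1607) = I*√1607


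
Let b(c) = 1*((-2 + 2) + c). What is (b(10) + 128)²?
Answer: 19044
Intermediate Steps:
b(c) = c (b(c) = 1*(0 + c) = 1*c = c)
(b(10) + 128)² = (10 + 128)² = 138² = 19044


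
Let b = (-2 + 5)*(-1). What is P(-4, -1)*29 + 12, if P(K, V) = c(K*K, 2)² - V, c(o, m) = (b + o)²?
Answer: 828310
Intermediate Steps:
b = -3 (b = 3*(-1) = -3)
c(o, m) = (-3 + o)²
P(K, V) = (-3 + K²)⁴ - V (P(K, V) = ((-3 + K*K)²)² - V = ((-3 + K²)²)² - V = (-3 + K²)⁴ - V)
P(-4, -1)*29 + 12 = ((-3 + (-4)²)⁴ - 1*(-1))*29 + 12 = ((-3 + 16)⁴ + 1)*29 + 12 = (13⁴ + 1)*29 + 12 = (28561 + 1)*29 + 12 = 28562*29 + 12 = 828298 + 12 = 828310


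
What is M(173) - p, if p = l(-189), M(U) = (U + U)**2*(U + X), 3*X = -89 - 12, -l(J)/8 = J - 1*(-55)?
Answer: 50038072/3 ≈ 1.6679e+7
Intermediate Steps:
l(J) = -440 - 8*J (l(J) = -8*(J - 1*(-55)) = -8*(J + 55) = -8*(55 + J) = -440 - 8*J)
X = -101/3 (X = (-89 - 12)/3 = (1/3)*(-101) = -101/3 ≈ -33.667)
M(U) = 4*U**2*(-101/3 + U) (M(U) = (U + U)**2*(U - 101/3) = (2*U)**2*(-101/3 + U) = (4*U**2)*(-101/3 + U) = 4*U**2*(-101/3 + U))
p = 1072 (p = -440 - 8*(-189) = -440 + 1512 = 1072)
M(173) - p = 173**2*(-404/3 + 4*173) - 1*1072 = 29929*(-404/3 + 692) - 1072 = 29929*(1672/3) - 1072 = 50041288/3 - 1072 = 50038072/3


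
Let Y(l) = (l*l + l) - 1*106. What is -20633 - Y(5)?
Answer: -20557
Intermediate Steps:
Y(l) = -106 + l + l² (Y(l) = (l² + l) - 106 = (l + l²) - 106 = -106 + l + l²)
-20633 - Y(5) = -20633 - (-106 + 5 + 5²) = -20633 - (-106 + 5 + 25) = -20633 - 1*(-76) = -20633 + 76 = -20557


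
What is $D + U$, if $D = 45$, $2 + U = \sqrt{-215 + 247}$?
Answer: $43 + 4 \sqrt{2} \approx 48.657$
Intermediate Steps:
$U = -2 + 4 \sqrt{2}$ ($U = -2 + \sqrt{-215 + 247} = -2 + \sqrt{32} = -2 + 4 \sqrt{2} \approx 3.6569$)
$D + U = 45 - \left(2 - 4 \sqrt{2}\right) = 43 + 4 \sqrt{2}$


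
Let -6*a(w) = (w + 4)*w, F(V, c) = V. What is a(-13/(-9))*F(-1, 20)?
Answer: 637/486 ≈ 1.3107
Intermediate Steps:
a(w) = -w*(4 + w)/6 (a(w) = -(w + 4)*w/6 = -(4 + w)*w/6 = -w*(4 + w)/6)
a(-13/(-9))*F(-1, 20) = -(-13/(-9))*(4 - 13/(-9))/6*(-1) = -(-13*(-1/9))*(4 - 13*(-1/9))/6*(-1) = -1/6*13/9*(4 + 13/9)*(-1) = -1/6*13/9*49/9*(-1) = -637/486*(-1) = 637/486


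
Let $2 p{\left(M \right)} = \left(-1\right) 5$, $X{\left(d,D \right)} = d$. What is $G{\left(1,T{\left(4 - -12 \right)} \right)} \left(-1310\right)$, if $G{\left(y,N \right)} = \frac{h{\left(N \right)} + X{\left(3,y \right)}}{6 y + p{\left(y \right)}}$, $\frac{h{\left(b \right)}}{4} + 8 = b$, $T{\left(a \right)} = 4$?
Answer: $\frac{34060}{7} \approx 4865.7$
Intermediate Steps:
$p{\left(M \right)} = - \frac{5}{2}$ ($p{\left(M \right)} = \frac{\left(-1\right) 5}{2} = \frac{1}{2} \left(-5\right) = - \frac{5}{2}$)
$h{\left(b \right)} = -32 + 4 b$
$G{\left(y,N \right)} = \frac{-29 + 4 N}{- \frac{5}{2} + 6 y}$ ($G{\left(y,N \right)} = \frac{\left(-32 + 4 N\right) + 3}{6 y - \frac{5}{2}} = \frac{-29 + 4 N}{- \frac{5}{2} + 6 y}$)
$G{\left(1,T{\left(4 - -12 \right)} \right)} \left(-1310\right) = \frac{2 \left(-29 + 4 \cdot 4\right)}{-5 + 12 \cdot 1} \left(-1310\right) = \frac{2 \left(-29 + 16\right)}{-5 + 12} \left(-1310\right) = 2 \cdot \frac{1}{7} \left(-13\right) \left(-1310\right) = \left(- \frac{26}{7}\right) \left(-1310\right) = \frac{34060}{7}$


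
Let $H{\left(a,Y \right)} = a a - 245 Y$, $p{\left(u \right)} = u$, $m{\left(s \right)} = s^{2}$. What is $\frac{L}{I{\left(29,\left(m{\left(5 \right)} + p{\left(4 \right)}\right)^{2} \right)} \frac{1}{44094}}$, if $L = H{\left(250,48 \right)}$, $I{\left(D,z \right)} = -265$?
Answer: $- \frac{447465912}{53} \approx -8.4428 \cdot 10^{6}$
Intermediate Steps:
$H{\left(a,Y \right)} = a^{2} - 245 Y$
$L = 50740$ ($L = 250^{2} - 11760 = 62500 - 11760 = 50740$)
$\frac{L}{I{\left(29,\left(m{\left(5 \right)} + p{\left(4 \right)}\right)^{2} \right)} \frac{1}{44094}} = \frac{50740}{\left(-265\right) \frac{1}{44094}} = \frac{50740}{- \frac{265}{44094}} = 50740 \left(- \frac{44094}{265}\right) = - \frac{447465912}{53}$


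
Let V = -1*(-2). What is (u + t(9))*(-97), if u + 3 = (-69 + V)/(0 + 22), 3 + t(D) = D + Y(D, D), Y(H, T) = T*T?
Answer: -172757/22 ≈ -7852.6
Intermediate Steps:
Y(H, T) = T²
t(D) = -3 + D + D² (t(D) = -3 + (D + D²) = -3 + D + D²)
V = 2
u = -133/22 (u = -3 + (-69 + 2)/(0 + 22) = -3 - 67/22 = -133/22 ≈ -6.0455)
(u + t(9))*(-97) = (-133/22 + (-3 + 9 + 9²))*(-97) = (-133/22 + (-3 + 9 + 81))*(-97) = (-133/22 + 87)*(-97) = (1781/22)*(-97) = -172757/22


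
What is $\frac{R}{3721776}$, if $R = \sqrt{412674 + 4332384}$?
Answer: $\frac{\sqrt{4745058}}{3721776} \approx 0.00058529$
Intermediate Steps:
$R = \sqrt{4745058} \approx 2178.3$
$\frac{R}{3721776} = \frac{\sqrt{4745058}}{3721776}$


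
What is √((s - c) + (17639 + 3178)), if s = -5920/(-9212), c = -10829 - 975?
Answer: √3530999221/329 ≈ 180.61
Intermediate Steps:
c = -11804
s = 1480/2303 (s = -5920*(-1/9212) = 1480/2303 ≈ 0.64264)
√((s - c) + (17639 + 3178)) = √((1480/2303 - 1*(-11804)) + (17639 + 3178)) = √((1480/2303 + 11804) + 20817) = √(27186092/2303 + 20817) = √(75127643/2303) = √3530999221/329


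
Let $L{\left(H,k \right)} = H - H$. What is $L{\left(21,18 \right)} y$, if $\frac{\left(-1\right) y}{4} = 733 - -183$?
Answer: $0$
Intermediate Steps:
$y = -3664$ ($y = - 4 \left(733 - -183\right) = - 4 \left(733 + 183\right) = \left(-4\right) 916 = -3664$)
$L{\left(H,k \right)} = 0$
$L{\left(21,18 \right)} y = 0 \left(-3664\right) = 0$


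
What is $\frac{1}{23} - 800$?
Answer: $- \frac{18399}{23} \approx -799.96$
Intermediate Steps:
$\frac{1}{23} - 800 = - \frac{18399}{23}$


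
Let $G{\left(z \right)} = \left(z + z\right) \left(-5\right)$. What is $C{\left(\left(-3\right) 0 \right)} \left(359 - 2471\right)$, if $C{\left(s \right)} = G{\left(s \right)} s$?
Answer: $0$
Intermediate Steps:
$G{\left(z \right)} = - 10 z$ ($G{\left(z \right)} = 2 z \left(-5\right) = - 10 z$)
$C{\left(s \right)} = - 10 s^{2}$ ($C{\left(s \right)} = - 10 s s = - 10 s^{2}$)
$C{\left(\left(-3\right) 0 \right)} \left(359 - 2471\right) = - 10 \left(\left(-3\right) 0\right)^{2} \left(359 - 2471\right) = - 10 \cdot 0^{2} \left(359 - 2471\right) = \left(-10\right) 0 \left(-2112\right) = 0 \left(-2112\right) = 0$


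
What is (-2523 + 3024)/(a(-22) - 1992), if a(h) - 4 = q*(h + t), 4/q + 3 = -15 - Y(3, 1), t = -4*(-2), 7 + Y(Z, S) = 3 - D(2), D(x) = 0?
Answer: -501/1984 ≈ -0.25252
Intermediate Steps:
Y(Z, S) = -4 (Y(Z, S) = -7 + (3 - 1*0) = -7 + (3 + 0) = -7 + 3 = -4)
t = 8
q = -2/7 (q = 4/(-3 + (-15 - 1*(-4))) = 4/(-3 + (-15 + 4)) = 4/(-3 - 11) = 4/(-14) = 4*(-1/14) = -2/7 ≈ -0.28571)
a(h) = 12/7 - 2*h/7 (a(h) = 4 - 2*(h + 8)/7 = 4 - 2*(8 + h)/7 = 4 + (-16/7 - 2*h/7) = 12/7 - 2*h/7)
(-2523 + 3024)/(a(-22) - 1992) = (-2523 + 3024)/((12/7 - 2/7*(-22)) - 1992) = 501/((12/7 + 44/7) - 1992) = 501/(8 - 1992) = 501/(-1984) = 501*(-1/1984) = -501/1984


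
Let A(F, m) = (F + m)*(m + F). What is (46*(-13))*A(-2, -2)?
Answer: -9568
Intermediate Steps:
A(F, m) = (F + m)² (A(F, m) = (F + m)*(F + m) = (F + m)²)
(46*(-13))*A(-2, -2) = (46*(-13))*(-2 - 2)² = -598*(-4)² = -598*16 = -9568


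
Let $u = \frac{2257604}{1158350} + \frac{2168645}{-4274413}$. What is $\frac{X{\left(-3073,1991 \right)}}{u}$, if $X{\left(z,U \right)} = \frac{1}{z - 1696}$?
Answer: $- \frac{2475633149275}{17020279511448919} \approx -0.00014545$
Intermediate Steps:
$u = \frac{3568940975351}{2475633149275}$ ($u = 2257604 \cdot \frac{1}{1158350} + 2168645 \left(- \frac{1}{4274413}\right) = \frac{1128802}{579175} - \frac{2168645}{4274413} = \frac{3568940975351}{2475633149275} \approx 1.4416$)
$X{\left(z,U \right)} = \frac{1}{-1696 + z}$
$\frac{X{\left(-3073,1991 \right)}}{u} = \frac{1}{\left(-1696 - 3073\right) \frac{3568940975351}{2475633149275}} = \frac{1}{-4769} \cdot \frac{2475633149275}{3568940975351} = \left(- \frac{1}{4769}\right) \frac{2475633149275}{3568940975351} = - \frac{2475633149275}{17020279511448919}$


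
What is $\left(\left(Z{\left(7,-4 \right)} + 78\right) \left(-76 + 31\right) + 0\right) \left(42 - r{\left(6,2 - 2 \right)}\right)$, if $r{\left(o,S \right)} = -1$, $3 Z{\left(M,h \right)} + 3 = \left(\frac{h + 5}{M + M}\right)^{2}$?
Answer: $- \frac{29203665}{196} \approx -1.49 \cdot 10^{5}$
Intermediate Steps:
$Z{\left(M,h \right)} = -1 + \frac{\left(5 + h\right)^{2}}{12 M^{2}}$ ($Z{\left(M,h \right)} = -1 + \frac{\left(\frac{h + 5}{M + M}\right)^{2}}{3} = -1 + \frac{\left(\frac{5 + h}{2 M}\right)^{2}}{3} = -1 + \frac{\frac{1}{4} \frac{1}{M^{2}} \left(5 + h\right)^{2}}{3} = -1 + \frac{\left(5 + h\right)^{2}}{12 M^{2}}$)
$\left(\left(Z{\left(7,-4 \right)} + 78\right) \left(-76 + 31\right) + 0\right) \left(42 - r{\left(6,2 - 2 \right)}\right) = \left(\left(\left(-1 + \frac{\left(5 - 4\right)^{2}}{12 \cdot 49}\right) + 78\right) \left(-76 + 31\right) + 0\right) \left(42 - -1\right) = \left(\left(\left(-1 + \frac{1}{12} \cdot \frac{1}{49} \cdot 1^{2}\right) + 78\right) \left(-45\right) + 0\right) \left(42 + 1\right) = \left(\left(\left(-1 + \frac{1}{12} \cdot \frac{1}{49} \cdot 1\right) + 78\right) \left(-45\right) + 0\right) 43 = \left(\left(\left(-1 + \frac{1}{588}\right) + 78\right) \left(-45\right) + 0\right) 43 = \left(\left(- \frac{587}{588} + 78\right) \left(-45\right) + 0\right) 43 = \left(\frac{45277}{588} \left(-45\right) + 0\right) 43 = \left(- \frac{679155}{196} + 0\right) 43 = \left(- \frac{679155}{196}\right) 43 = - \frac{29203665}{196}$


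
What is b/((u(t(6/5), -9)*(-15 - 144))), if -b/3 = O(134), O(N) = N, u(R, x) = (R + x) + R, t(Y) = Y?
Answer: -670/1749 ≈ -0.38308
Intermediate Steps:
u(R, x) = x + 2*R
b = -402 (b = -3*134 = -402)
b/((u(t(6/5), -9)*(-15 - 144))) = -402*1/((-15 - 144)*(-9 + 2*(6/5))) = -402*(-1/(159*(-9 + 2*(6*(⅕))))) = -402*(-1/(159*(-9 + 2*(6/5)))) = -402*(-1/(159*(-9 + 12/5))) = -402/((-33/5*(-159))) = -402/5247/5 = -402*5/5247 = -670/1749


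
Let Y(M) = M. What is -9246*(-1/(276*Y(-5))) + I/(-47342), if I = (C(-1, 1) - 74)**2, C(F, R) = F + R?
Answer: -1613337/236710 ≈ -6.8157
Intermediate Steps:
I = 5476 (I = ((-1 + 1) - 74)**2 = (0 - 74)**2 = (-74)**2 = 5476)
-9246*(-1/(276*Y(-5))) + I/(-47342) = -9246/((-276*(-5))) + 5476/(-47342) = -9246/1380 + 5476*(-1/47342) = -9246*1/1380 - 2738/23671 = -67/10 - 2738/23671 = -1613337/236710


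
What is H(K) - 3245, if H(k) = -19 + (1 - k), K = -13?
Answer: -3250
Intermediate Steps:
H(k) = -18 - k
H(K) - 3245 = (-18 - 1*(-13)) - 3245 = (-18 + 13) - 3245 = -5 - 3245 = -3250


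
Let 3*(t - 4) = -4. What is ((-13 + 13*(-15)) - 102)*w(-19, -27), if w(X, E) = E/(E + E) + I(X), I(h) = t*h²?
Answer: -895745/3 ≈ -2.9858e+5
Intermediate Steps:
t = 8/3 (t = 4 + (⅓)*(-4) = 4 - 4/3 = 8/3 ≈ 2.6667)
I(h) = 8*h²/3
w(X, E) = ½ + 8*X²/3 (w(X, E) = E/(E + E) + 8*X²/3 = E/((2*E)) + 8*X²/3 = (1/(2*E))*E + 8*X²/3 = ½ + 8*X²/3)
((-13 + 13*(-15)) - 102)*w(-19, -27) = ((-13 + 13*(-15)) - 102)*(½ + (8/3)*(-19)²) = ((-13 - 195) - 102)*(½ + (8/3)*361) = (-208 - 102)*(½ + 2888/3) = -310*5779/6 = -895745/3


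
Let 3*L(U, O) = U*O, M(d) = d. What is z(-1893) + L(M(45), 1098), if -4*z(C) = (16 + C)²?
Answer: -3457249/4 ≈ -8.6431e+5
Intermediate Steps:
L(U, O) = O*U/3 (L(U, O) = (U*O)/3 = (O*U)/3 = O*U/3)
z(C) = -(16 + C)²/4
z(-1893) + L(M(45), 1098) = -(16 - 1893)²/4 + (⅓)*1098*45 = -¼*(-1877)² + 16470 = -¼*3523129 + 16470 = -3523129/4 + 16470 = -3457249/4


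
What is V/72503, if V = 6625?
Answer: 6625/72503 ≈ 0.091375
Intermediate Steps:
V/72503 = 6625/72503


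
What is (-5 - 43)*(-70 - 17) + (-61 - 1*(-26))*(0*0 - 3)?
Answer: 4281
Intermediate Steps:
(-5 - 43)*(-70 - 17) + (-61 - 1*(-26))*(0*0 - 3) = -48*(-87) + (-61 + 26)*(0 - 3) = 4176 - 35*(-3) = 4176 + 105 = 4281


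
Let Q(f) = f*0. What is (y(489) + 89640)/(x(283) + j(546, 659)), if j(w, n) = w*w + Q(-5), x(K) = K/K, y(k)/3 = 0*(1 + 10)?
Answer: 89640/298117 ≈ 0.30069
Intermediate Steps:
y(k) = 0 (y(k) = 3*(0*(1 + 10)) = 3*(0*11) = 3*0 = 0)
Q(f) = 0
x(K) = 1
j(w, n) = w² (j(w, n) = w*w + 0 = w² + 0 = w²)
(y(489) + 89640)/(x(283) + j(546, 659)) = (0 + 89640)/(1 + 546²) = 89640/(1 + 298116) = 89640/298117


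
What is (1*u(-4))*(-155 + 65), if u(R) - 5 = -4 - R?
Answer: -450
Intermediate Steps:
u(R) = 1 - R (u(R) = 5 + (-4 - R) = 1 - R)
(1*u(-4))*(-155 + 65) = (1*(1 - 1*(-4)))*(-155 + 65) = (1*(1 + 4))*(-90) = (1*5)*(-90) = 5*(-90) = -450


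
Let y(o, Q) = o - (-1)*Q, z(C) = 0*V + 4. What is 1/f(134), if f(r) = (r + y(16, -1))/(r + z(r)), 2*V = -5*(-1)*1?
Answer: 138/149 ≈ 0.92617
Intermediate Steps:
V = 5/2 (V = (-5*(-1)*1)/2 = (5*1)/2 = (½)*5 = 5/2 ≈ 2.5000)
z(C) = 4 (z(C) = 0*(5/2) + 4 = 0 + 4 = 4)
y(o, Q) = Q + o (y(o, Q) = o + Q = Q + o)
f(r) = (15 + r)/(4 + r) (f(r) = (r + (-1 + 16))/(r + 4) = (r + 15)/(4 + r) = (15 + r)/(4 + r))
1/f(134) = 1/((15 + 134)/(4 + 134)) = 1/(149/138) = 138/149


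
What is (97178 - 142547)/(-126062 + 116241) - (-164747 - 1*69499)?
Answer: 2300575335/9821 ≈ 2.3425e+5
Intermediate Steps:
(97178 - 142547)/(-126062 + 116241) - (-164747 - 1*69499) = -45369/(-9821) - (-164747 - 69499) = -45369*(-1/9821) - 1*(-234246) = 45369/9821 + 234246 = 2300575335/9821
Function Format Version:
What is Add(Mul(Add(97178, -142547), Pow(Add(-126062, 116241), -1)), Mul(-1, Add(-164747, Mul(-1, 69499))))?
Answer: Rational(2300575335, 9821) ≈ 2.3425e+5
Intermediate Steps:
Add(Mul(Add(97178, -142547), Pow(Add(-126062, 116241), -1)), Mul(-1, Add(-164747, Mul(-1, 69499)))) = Add(Mul(-45369, Pow(-9821, -1)), Mul(-1, Add(-164747, -69499))) = Add(Mul(-45369, Rational(-1, 9821)), Mul(-1, -234246)) = Add(Rational(45369, 9821), 234246) = Rational(2300575335, 9821)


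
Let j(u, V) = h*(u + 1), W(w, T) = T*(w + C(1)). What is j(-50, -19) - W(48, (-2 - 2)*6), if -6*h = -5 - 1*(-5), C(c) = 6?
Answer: 1296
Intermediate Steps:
h = 0 (h = -(-5 - 1*(-5))/6 = -(-5 + 5)/6 = -⅙*0 = 0)
W(w, T) = T*(6 + w) (W(w, T) = T*(w + 6) = T*(6 + w))
j(u, V) = 0 (j(u, V) = 0*(u + 1) = 0*(1 + u) = 0)
j(-50, -19) - W(48, (-2 - 2)*6) = 0 - (-2 - 2)*6*(6 + 48) = 0 - (-4*6)*54 = 0 - (-24)*54 = 0 - 1*(-1296) = 0 + 1296 = 1296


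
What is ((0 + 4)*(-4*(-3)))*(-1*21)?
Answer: -1008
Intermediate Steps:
((0 + 4)*(-4*(-3)))*(-1*21) = (4*12)*(-21) = 48*(-21) = -1008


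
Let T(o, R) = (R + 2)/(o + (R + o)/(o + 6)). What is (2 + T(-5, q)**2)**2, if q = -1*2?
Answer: 4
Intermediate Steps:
q = -2
T(o, R) = (2 + R)/(o + (R + o)/(6 + o))
(2 + T(-5, q)**2)**2 = (2 + ((12 + 2*(-5) + 6*(-2) - 2*(-5))/(-2 + (-5)**2 + 7*(-5)))**2)**2 = (2 + ((12 - 10 - 12 + 10)/(-2 + 25 - 35))**2)**2 = (2 + (0/(-12))**2)**2 = (2 + (-1/12*0)**2)**2 = (2 + 0**2)**2 = (2 + 0)**2 = 2**2 = 4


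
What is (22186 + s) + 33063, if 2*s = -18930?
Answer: 45784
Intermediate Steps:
s = -9465 (s = (1/2)*(-18930) = -9465)
(22186 + s) + 33063 = (22186 - 9465) + 33063 = 12721 + 33063 = 45784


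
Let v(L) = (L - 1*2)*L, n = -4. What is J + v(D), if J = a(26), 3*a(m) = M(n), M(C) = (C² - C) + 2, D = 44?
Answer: 5566/3 ≈ 1855.3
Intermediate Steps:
M(C) = 2 + C² - C
v(L) = L*(-2 + L) (v(L) = (L - 2)*L = (-2 + L)*L = L*(-2 + L))
a(m) = 22/3 (a(m) = (2 + (-4)² - 1*(-4))/3 = (2 + 16 + 4)/3 = (⅓)*22 = 22/3)
J = 22/3 ≈ 7.3333
J + v(D) = 22/3 + 44*(-2 + 44) = 22/3 + 44*42 = 22/3 + 1848 = 5566/3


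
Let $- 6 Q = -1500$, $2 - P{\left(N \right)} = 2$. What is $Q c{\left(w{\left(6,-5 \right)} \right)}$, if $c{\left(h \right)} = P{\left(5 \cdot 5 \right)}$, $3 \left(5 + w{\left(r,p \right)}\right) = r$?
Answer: $0$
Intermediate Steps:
$w{\left(r,p \right)} = -5 + \frac{r}{3}$
$P{\left(N \right)} = 0$ ($P{\left(N \right)} = 2 - 2 = 0$)
$c{\left(h \right)} = 0$
$Q = 250$ ($Q = \left(- \frac{1}{6}\right) \left(-1500\right) = 250$)
$Q c{\left(w{\left(6,-5 \right)} \right)} = 250 \cdot 0 = 0$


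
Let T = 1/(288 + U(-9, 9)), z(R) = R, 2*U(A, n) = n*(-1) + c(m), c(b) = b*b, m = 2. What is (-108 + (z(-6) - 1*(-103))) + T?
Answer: -6279/571 ≈ -10.996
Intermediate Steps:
c(b) = b**2
U(A, n) = 2 - n/2 (U(A, n) = (n*(-1) + 2**2)/2 = (-n + 4)/2 = (4 - n)/2 = 2 - n/2)
T = 2/571 (T = 1/(288 + (2 - 1/2*9)) = 1/(288 + (2 - 9/2)) = 1/(288 - 5/2) = 1/(571/2) = 2/571 ≈ 0.0035026)
(-108 + (z(-6) - 1*(-103))) + T = (-108 + (-6 - 1*(-103))) + 2/571 = (-108 + (-6 + 103)) + 2/571 = (-108 + 97) + 2/571 = -11 + 2/571 = -6279/571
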